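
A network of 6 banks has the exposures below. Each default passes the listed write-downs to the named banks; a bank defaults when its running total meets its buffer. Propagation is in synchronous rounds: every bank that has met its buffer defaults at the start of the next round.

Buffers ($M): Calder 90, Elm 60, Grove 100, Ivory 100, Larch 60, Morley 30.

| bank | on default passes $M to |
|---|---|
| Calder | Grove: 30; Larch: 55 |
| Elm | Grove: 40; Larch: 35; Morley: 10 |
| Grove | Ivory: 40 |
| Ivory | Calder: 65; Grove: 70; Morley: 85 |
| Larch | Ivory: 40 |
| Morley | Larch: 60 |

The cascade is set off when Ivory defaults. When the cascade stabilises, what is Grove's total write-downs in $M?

Round 1 — Ivory defaults (initial).
  Calder: +65 → 65 < 90
  Grove: +70 → 70 < 100
  Morley: +85 → 85 ≥ 30
Round 2 — Morley defaults.
  Larch: +60 → 60 ≥ 60
Round 3 — Larch defaults.
No further defaults.

70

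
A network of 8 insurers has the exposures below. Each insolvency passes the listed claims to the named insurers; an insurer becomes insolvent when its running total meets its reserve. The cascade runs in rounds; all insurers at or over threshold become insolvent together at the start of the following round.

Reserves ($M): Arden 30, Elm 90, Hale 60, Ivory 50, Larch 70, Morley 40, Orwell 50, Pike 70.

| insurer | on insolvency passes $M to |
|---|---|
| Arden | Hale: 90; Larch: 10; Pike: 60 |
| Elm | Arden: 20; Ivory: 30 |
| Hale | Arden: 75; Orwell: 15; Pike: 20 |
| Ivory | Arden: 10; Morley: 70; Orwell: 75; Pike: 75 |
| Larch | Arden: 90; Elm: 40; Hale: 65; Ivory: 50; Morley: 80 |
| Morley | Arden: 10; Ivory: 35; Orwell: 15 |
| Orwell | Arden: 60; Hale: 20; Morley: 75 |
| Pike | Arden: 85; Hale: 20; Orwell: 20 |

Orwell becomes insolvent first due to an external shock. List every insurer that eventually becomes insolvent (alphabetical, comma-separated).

Round 1 — Orwell becomes insolvent (initial).
  Arden: +60 → 60 ≥ 30
  Hale: +20 → 20 < 60
  Morley: +75 → 75 ≥ 40
Round 2 — Arden, Morley become insolvent.
  Hale: +90 → 110 ≥ 60
  Ivory: +35 → 35 < 50
  Larch: +10 → 10 < 70
  Pike: +60 → 60 < 70
Round 3 — Hale becomes insolvent.
  Pike: +20 → 80 ≥ 70
Round 4 — Pike becomes insolvent.
No further insolvencies.

Arden, Hale, Morley, Orwell, Pike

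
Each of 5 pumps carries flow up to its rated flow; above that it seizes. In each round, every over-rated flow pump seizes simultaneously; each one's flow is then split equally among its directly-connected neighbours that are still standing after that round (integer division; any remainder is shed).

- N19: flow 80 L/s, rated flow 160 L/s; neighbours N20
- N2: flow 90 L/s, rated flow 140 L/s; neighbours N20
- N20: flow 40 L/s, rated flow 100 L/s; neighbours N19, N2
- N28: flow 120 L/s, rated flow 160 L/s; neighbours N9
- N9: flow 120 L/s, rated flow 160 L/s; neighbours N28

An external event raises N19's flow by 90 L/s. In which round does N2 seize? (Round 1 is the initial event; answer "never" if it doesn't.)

Round 1 — N19 at 170 > 160. N19 seizes.
  N19 sheds 170 L/s to N20: 170 each.
    N20: 40+170 = 210 > 100
Round 2 — N20 seizes.
  N20 sheds 210 L/s to N2: 210 each.
    N2: 90+210 = 300 > 140
Round 3 — N2 seizes.
  N2 sheds 300 L/s: no online neighbours, lost.
No further seizures.

3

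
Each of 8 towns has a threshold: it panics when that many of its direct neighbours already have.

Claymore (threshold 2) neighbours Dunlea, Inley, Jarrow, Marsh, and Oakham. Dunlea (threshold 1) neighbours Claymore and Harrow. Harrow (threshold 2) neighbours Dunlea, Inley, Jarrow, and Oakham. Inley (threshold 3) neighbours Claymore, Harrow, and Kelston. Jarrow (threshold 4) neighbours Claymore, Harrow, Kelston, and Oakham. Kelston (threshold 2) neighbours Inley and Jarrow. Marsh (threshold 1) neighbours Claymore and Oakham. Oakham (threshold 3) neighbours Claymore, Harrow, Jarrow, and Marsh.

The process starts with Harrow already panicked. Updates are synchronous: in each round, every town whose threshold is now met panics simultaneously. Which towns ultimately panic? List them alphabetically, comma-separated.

Round 1 — Harrow panics (initial).
Round 2 — checking thresholds:
  Dunlea: 1 of 2 neighbours ≥ 1, panics.
  Inley: 1 of 3 neighbours < 3, holds.
  Jarrow: 1 of 4 neighbours < 4, holds.
  Oakham: 1 of 4 neighbours < 3, holds.
Round 3 — no new panics; cascade stops.

Dunlea, Harrow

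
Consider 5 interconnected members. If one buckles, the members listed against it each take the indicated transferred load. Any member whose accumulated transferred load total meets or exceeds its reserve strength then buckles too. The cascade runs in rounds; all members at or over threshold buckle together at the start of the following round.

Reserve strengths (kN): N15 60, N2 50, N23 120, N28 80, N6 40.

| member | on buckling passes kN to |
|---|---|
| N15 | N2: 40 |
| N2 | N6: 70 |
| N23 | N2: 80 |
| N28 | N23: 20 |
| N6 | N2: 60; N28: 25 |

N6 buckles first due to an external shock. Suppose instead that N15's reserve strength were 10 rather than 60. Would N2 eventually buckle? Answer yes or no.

yes

With N15's reserve strength at 10:
Round 1 — N6 buckles (initial).
  N2: +60 → 60 ≥ 50
  N28: +25 → 25 < 80
Round 2 — N2 buckles.
No further bucklings.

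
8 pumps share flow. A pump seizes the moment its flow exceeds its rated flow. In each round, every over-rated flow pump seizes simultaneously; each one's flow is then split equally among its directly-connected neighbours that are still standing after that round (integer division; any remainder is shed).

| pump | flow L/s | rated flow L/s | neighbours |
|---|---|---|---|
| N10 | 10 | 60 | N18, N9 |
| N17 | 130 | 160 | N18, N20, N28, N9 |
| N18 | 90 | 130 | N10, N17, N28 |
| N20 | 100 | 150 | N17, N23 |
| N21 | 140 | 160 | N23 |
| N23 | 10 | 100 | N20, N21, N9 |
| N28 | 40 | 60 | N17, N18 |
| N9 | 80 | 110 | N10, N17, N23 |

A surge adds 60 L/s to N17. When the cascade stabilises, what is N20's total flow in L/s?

Round 1 — N17 at 190 > 160. N17 seizes.
  N17 sheds 190 L/s to N18, N20, N28, N9: 47 each (2 lost).
    N18: 90+47 = 137 > 130
    N20: 100+47 = 147 ≤ 150
    N28: 40+47 = 87 > 60
    N9: 80+47 = 127 > 110
Round 2 — N18, N28, N9 seize.
  N18 sheds 137 L/s to N10: 137 each.
    N10: 10+137 = 147 > 60
  N28 sheds 87 L/s: no online neighbours, lost.
  N9 sheds 127 L/s to N10, N23: 63 each (1 lost).
    N10: 147+63 = 210 > 60
    N23: 10+63 = 73 ≤ 100
Round 3 — N10 seizes.
  N10 sheds 210 L/s: no online neighbours, lost.
No further seizures.

147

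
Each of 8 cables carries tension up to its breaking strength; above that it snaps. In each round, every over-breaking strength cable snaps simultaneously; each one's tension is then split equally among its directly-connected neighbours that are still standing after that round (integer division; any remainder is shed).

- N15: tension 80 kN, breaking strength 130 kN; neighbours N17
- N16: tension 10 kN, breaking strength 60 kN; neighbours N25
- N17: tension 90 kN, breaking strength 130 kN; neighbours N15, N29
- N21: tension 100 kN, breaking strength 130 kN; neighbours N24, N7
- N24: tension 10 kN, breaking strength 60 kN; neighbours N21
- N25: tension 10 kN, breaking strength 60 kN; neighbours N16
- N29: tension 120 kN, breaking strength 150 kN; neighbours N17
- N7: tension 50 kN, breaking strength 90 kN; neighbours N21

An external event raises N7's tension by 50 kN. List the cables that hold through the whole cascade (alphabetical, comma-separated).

N15, N16, N17, N25, N29

Round 1 — N7 at 100 > 90. N7 snaps.
  N7 sheds 100 kN to N21: 100 each.
    N21: 100+100 = 200 > 130
Round 2 — N21 snaps.
  N21 sheds 200 kN to N24: 200 each.
    N24: 10+200 = 210 > 60
Round 3 — N24 snaps.
  N24 sheds 210 kN: no online neighbours, lost.
No further breaks.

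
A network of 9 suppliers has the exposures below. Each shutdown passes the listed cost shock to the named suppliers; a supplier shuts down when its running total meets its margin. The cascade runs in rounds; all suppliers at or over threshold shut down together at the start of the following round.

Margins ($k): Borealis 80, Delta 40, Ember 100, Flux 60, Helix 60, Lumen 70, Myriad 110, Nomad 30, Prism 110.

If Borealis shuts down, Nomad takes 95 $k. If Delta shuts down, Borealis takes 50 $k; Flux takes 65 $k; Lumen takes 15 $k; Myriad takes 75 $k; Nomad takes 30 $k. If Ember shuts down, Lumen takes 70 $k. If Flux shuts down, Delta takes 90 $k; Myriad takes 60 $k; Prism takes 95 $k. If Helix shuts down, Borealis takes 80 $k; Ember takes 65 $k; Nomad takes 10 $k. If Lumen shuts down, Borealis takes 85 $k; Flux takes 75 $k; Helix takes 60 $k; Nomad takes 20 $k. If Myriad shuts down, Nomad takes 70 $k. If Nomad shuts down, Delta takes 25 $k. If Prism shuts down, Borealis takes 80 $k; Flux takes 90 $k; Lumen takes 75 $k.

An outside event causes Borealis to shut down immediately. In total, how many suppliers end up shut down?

Round 1 — Borealis shuts down (initial).
  Nomad: +95 → 95 ≥ 30
Round 2 — Nomad shuts down.
  Delta: +25 → 25 < 40
No further shutdowns.

2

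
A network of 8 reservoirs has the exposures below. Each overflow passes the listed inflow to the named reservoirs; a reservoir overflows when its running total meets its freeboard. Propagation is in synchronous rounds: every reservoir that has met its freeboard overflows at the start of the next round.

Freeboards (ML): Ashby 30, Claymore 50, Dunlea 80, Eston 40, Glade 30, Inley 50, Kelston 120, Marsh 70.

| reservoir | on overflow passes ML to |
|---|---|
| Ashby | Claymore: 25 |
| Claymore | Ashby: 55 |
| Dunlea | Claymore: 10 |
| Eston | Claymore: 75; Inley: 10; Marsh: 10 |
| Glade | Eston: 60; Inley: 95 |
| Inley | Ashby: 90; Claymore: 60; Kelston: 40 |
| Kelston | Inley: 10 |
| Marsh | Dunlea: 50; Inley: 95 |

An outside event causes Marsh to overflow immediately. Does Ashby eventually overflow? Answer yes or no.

Round 1 — Marsh overflows (initial).
  Dunlea: +50 → 50 < 80
  Inley: +95 → 95 ≥ 50
Round 2 — Inley overflows.
  Ashby: +90 → 90 ≥ 30
  Claymore: +60 → 60 ≥ 50
  Kelston: +40 → 40 < 120
Round 3 — Ashby, Claymore overflow.
No further overflows.

yes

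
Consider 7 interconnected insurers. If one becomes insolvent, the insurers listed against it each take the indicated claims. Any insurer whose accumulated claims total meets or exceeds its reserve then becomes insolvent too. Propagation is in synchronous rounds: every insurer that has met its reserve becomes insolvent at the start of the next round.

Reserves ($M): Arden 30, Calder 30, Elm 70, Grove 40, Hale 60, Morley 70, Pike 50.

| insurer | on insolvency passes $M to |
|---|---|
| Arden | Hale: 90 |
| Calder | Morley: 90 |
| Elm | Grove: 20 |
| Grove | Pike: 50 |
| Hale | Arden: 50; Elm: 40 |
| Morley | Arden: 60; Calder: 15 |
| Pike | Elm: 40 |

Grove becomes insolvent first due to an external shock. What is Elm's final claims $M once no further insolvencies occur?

40

Round 1 — Grove becomes insolvent (initial).
  Pike: +50 → 50 ≥ 50
Round 2 — Pike becomes insolvent.
  Elm: +40 → 40 < 70
No further insolvencies.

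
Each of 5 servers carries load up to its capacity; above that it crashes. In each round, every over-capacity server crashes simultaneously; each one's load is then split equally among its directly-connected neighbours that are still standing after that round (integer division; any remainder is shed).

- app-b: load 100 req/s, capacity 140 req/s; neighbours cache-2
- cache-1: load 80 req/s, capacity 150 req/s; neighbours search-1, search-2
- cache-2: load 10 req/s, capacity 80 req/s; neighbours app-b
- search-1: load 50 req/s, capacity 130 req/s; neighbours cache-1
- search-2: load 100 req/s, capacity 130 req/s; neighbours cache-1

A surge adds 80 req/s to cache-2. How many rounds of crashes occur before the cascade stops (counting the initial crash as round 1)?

Round 1 — cache-2 at 90 > 80. cache-2 crashes.
  cache-2 sheds 90 req/s to app-b: 90 each.
    app-b: 100+90 = 190 > 140
Round 2 — app-b crashes.
  app-b sheds 190 req/s: no online neighbours, lost.
No further crashes.

2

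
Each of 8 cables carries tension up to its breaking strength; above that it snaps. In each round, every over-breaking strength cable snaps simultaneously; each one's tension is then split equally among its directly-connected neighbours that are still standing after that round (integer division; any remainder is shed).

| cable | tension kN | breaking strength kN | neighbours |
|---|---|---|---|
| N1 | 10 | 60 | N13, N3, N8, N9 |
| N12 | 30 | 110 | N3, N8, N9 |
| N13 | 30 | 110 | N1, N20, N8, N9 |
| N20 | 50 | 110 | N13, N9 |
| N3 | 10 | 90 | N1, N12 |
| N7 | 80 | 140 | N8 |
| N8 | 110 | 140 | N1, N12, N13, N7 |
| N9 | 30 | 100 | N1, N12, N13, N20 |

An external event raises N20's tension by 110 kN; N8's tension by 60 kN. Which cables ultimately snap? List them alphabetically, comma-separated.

Round 1 — N20 at 160 > 110; N8 at 170 > 140. N20, N8 snap.
  N20 sheds 160 kN to N13, N9: 80 each.
    N13: 30+80 = 110 ≤ 110
    N9: 30+80 = 110 > 100
  N8 sheds 170 kN to N1, N12, N13, N7: 42 each (2 lost).
    N1: 10+42 = 52 ≤ 60
    N12: 30+42 = 72 ≤ 110
    N13: 110+42 = 152 > 110
    N7: 80+42 = 122 ≤ 140
Round 2 — N13, N9 snap.
  N13 sheds 152 kN to N1: 152 each.
    N1: 52+152 = 204 > 60
  N9 sheds 110 kN to N1, N12: 55 each.
    N1: 204+55 = 259 > 60
    N12: 72+55 = 127 > 110
Round 3 — N1, N12 snap.
  N1 sheds 259 kN to N3: 259 each.
    N3: 10+259 = 269 > 90
  N12 sheds 127 kN to N3: 127 each.
    N3: 269+127 = 396 > 90
Round 4 — N3 snaps.
  N3 sheds 396 kN: no online neighbours, lost.
No further breaks.

N1, N12, N13, N20, N3, N8, N9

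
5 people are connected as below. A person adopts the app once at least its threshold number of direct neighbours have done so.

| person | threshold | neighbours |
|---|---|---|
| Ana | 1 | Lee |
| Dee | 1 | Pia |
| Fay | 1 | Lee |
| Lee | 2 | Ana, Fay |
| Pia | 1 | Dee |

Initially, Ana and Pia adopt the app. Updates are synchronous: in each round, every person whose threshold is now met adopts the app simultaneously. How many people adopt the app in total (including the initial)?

Round 1 — Ana, Pia adopt the app (initial).
Round 2 — checking thresholds:
  Dee: 1 of 1 neighbours ≥ 1, adopts the app.
  Lee: 1 of 2 neighbours < 2, holds.
Round 3 — no new adoptions; cascade stops.

3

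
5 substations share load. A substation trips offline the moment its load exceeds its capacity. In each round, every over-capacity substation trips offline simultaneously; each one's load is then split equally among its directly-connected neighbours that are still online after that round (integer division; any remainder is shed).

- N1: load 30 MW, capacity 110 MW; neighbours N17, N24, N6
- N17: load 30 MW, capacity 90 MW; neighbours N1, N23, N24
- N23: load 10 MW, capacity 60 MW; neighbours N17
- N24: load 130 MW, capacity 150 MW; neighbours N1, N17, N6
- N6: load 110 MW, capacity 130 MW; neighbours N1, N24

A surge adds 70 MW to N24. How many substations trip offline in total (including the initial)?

4

Round 1 — N24 at 200 > 150. N24 trips offline.
  N24 sheds 200 MW to N1, N17, N6: 66 each (2 lost).
    N1: 30+66 = 96 ≤ 110
    N17: 30+66 = 96 > 90
    N6: 110+66 = 176 > 130
Round 2 — N17, N6 trip offline.
  N17 sheds 96 MW to N1, N23: 48 each.
    N1: 96+48 = 144 > 110
    N23: 10+48 = 58 ≤ 60
  N6 sheds 176 MW to N1: 176 each.
    N1: 144+176 = 320 > 110
Round 3 — N1 trips offline.
  N1 sheds 320 MW: no online neighbours, lost.
No further trips.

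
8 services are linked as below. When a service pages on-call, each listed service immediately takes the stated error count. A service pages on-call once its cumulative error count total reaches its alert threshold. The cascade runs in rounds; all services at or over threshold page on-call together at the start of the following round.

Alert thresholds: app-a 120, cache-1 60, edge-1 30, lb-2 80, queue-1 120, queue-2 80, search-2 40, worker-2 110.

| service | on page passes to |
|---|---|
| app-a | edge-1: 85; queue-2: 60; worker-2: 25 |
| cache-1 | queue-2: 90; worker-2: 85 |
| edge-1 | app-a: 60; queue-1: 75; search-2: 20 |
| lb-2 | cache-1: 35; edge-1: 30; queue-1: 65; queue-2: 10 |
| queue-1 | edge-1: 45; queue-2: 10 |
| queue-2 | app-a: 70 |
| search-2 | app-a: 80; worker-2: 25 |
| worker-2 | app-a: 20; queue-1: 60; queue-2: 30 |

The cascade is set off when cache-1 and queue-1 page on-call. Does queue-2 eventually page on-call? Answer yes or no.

Round 1 — cache-1, queue-1 page on-call (initial).
  edge-1: +45 → 45 ≥ 30
  queue-2: +90+10 → 100 ≥ 80
  worker-2: +85 → 85 < 110
Round 2 — edge-1, queue-2 page on-call.
  app-a: +60+70 → 130 ≥ 120
  search-2: +20 → 20 < 40
Round 3 — app-a pages on-call.
  worker-2: +25 → 110 ≥ 110
Round 4 — worker-2 pages on-call.
No further pages.

yes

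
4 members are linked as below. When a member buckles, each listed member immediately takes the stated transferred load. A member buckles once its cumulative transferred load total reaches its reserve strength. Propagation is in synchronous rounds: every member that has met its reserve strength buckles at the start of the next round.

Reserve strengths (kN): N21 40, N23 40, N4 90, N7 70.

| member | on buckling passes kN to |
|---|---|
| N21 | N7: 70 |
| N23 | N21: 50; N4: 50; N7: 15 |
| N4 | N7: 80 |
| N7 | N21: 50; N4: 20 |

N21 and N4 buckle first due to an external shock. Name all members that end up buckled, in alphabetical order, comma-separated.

Round 1 — N21, N4 buckle (initial).
  N7: +70+80 → 150 ≥ 70
Round 2 — N7 buckles.
No further bucklings.

N21, N4, N7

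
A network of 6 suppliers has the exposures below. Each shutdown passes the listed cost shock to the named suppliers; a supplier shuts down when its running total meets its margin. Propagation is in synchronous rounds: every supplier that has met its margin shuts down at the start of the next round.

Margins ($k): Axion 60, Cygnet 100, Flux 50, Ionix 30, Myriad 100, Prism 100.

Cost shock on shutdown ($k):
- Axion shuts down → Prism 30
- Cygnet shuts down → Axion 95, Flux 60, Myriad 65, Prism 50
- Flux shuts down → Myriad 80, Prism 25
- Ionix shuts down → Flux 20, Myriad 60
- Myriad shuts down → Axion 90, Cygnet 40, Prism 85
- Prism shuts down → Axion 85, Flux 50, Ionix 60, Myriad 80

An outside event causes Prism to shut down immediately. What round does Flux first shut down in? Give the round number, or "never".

2

Round 1 — Prism shuts down (initial).
  Axion: +85 → 85 ≥ 60
  Flux: +50 → 50 ≥ 50
  Ionix: +60 → 60 ≥ 30
  Myriad: +80 → 80 < 100
Round 2 — Axion, Flux, Ionix shut down.
  Myriad: +80+60 → 220 ≥ 100
Round 3 — Myriad shuts down.
  Cygnet: +40 → 40 < 100
No further shutdowns.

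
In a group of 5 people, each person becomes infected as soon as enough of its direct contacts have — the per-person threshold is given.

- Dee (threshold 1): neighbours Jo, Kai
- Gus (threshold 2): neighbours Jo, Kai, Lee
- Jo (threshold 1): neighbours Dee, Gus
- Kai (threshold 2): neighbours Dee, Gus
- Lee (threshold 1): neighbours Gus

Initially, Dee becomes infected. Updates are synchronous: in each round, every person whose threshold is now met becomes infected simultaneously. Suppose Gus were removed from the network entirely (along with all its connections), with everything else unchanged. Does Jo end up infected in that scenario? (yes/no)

With Gus removed:
Round 1 — Dee becomes infected (initial).
Round 2 — checking thresholds:
  Jo: 1 of 1 neighbours ≥ 1, becomes infected.
  Kai: 1 of 1 neighbours < 2, holds.
Round 3 — no new infections; cascade stops.

yes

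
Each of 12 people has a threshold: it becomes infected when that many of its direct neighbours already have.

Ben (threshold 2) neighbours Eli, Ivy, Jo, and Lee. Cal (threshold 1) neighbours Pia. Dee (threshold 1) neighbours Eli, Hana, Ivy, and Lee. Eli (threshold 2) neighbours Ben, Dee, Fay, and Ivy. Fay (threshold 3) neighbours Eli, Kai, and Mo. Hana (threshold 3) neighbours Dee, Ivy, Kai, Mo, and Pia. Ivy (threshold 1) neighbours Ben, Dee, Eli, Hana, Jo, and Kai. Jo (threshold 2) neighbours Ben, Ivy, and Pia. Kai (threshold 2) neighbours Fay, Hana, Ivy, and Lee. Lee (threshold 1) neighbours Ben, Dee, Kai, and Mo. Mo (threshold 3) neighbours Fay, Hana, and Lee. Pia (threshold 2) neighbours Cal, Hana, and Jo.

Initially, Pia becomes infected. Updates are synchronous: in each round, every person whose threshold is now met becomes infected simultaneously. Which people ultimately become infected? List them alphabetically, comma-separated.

Cal, Pia

Round 1 — Pia becomes infected (initial).
Round 2 — checking thresholds:
  Cal: 1 of 1 neighbours ≥ 1, becomes infected.
  Hana: 1 of 5 neighbours < 3, holds.
  Jo: 1 of 3 neighbours < 2, holds.
Round 3 — no new infections; cascade stops.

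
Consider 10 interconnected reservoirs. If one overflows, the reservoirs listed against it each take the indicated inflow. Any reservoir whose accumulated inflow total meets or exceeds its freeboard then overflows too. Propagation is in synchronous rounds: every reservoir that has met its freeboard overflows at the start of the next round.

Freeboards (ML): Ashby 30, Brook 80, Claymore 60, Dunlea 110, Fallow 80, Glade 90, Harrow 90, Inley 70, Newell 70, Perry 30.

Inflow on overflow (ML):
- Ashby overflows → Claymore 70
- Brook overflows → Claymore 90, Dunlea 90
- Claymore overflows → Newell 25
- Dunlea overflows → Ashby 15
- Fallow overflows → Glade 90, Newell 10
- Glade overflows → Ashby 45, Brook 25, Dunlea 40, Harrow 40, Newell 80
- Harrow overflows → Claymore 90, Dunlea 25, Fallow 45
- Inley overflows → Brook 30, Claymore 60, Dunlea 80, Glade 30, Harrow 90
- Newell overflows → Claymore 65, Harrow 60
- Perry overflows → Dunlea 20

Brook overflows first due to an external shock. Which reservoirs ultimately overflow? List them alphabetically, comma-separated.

Brook, Claymore

Round 1 — Brook overflows (initial).
  Claymore: +90 → 90 ≥ 60
  Dunlea: +90 → 90 < 110
Round 2 — Claymore overflows.
  Newell: +25 → 25 < 70
No further overflows.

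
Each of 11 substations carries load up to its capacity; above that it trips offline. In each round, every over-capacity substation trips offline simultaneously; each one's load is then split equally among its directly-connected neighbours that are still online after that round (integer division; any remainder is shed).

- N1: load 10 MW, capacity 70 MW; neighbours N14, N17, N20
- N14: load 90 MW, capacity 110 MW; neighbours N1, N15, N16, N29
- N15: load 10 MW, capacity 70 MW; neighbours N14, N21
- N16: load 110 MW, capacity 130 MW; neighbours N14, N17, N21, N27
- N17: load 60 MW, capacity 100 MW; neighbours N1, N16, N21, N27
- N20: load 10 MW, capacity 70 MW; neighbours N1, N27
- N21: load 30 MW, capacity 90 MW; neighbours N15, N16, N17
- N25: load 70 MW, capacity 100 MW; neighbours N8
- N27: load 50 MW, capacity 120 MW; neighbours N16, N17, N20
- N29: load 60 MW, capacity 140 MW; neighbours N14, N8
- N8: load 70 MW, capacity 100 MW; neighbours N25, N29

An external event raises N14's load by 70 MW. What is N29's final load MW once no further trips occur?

Round 1 — N14 at 160 > 110. N14 trips offline.
  N14 sheds 160 MW to N1, N15, N16, N29: 40 each.
    N1: 10+40 = 50 ≤ 70
    N15: 10+40 = 50 ≤ 70
    N16: 110+40 = 150 > 130
    N29: 60+40 = 100 ≤ 140
Round 2 — N16 trips offline.
  N16 sheds 150 MW to N17, N21, N27: 50 each.
    N17: 60+50 = 110 > 100
    N21: 30+50 = 80 ≤ 90
    N27: 50+50 = 100 ≤ 120
Round 3 — N17 trips offline.
  N17 sheds 110 MW to N1, N21, N27: 36 each (2 lost).
    N1: 50+36 = 86 > 70
    N21: 80+36 = 116 > 90
    N27: 100+36 = 136 > 120
Round 4 — N1, N21, N27 trip offline.
  N1 sheds 86 MW to N20: 86 each.
    N20: 10+86 = 96 > 70
  N21 sheds 116 MW to N15: 116 each.
    N15: 50+116 = 166 > 70
  N27 sheds 136 MW to N20: 136 each.
    N20: 96+136 = 232 > 70
Round 5 — N15, N20 trip offline.
  N15 sheds 166 MW: no online neighbours, lost.
  N20 sheds 232 MW: no online neighbours, lost.
No further trips.

100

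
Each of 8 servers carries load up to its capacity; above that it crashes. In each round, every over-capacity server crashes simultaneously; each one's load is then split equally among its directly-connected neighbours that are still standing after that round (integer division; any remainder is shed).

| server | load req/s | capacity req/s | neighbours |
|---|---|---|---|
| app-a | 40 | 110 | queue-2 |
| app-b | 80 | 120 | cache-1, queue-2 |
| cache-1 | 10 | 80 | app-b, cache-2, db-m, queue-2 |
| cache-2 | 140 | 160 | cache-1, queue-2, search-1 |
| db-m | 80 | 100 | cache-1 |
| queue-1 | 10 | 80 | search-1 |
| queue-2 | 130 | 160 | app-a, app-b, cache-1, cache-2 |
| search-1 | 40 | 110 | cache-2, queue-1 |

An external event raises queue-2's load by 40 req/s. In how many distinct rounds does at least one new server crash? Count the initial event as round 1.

4

Round 1 — queue-2 at 170 > 160. queue-2 crashes.
  queue-2 sheds 170 req/s to app-a, app-b, cache-1, cache-2: 42 each (2 lost).
    app-a: 40+42 = 82 ≤ 110
    app-b: 80+42 = 122 > 120
    cache-1: 10+42 = 52 ≤ 80
    cache-2: 140+42 = 182 > 160
Round 2 — app-b, cache-2 crash.
  app-b sheds 122 req/s to cache-1: 122 each.
    cache-1: 52+122 = 174 > 80
  cache-2 sheds 182 req/s to cache-1, search-1: 91 each.
    cache-1: 174+91 = 265 > 80
    search-1: 40+91 = 131 > 110
Round 3 — cache-1, search-1 crash.
  cache-1 sheds 265 req/s to db-m: 265 each.
    db-m: 80+265 = 345 > 100
  search-1 sheds 131 req/s to queue-1: 131 each.
    queue-1: 10+131 = 141 > 80
Round 4 — db-m, queue-1 crash.
  db-m sheds 345 req/s: no online neighbours, lost.
  queue-1 sheds 141 req/s: no online neighbours, lost.
No further crashes.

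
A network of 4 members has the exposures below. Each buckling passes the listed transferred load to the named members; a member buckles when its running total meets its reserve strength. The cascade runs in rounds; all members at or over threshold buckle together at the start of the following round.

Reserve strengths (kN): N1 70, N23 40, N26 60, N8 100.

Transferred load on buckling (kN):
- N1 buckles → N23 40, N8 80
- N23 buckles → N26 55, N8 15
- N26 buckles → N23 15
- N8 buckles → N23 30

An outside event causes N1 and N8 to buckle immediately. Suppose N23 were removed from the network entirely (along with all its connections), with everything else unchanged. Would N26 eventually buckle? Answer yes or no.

no

With N23 removed:
Round 1 — N1, N8 buckle (initial).
No further bucklings.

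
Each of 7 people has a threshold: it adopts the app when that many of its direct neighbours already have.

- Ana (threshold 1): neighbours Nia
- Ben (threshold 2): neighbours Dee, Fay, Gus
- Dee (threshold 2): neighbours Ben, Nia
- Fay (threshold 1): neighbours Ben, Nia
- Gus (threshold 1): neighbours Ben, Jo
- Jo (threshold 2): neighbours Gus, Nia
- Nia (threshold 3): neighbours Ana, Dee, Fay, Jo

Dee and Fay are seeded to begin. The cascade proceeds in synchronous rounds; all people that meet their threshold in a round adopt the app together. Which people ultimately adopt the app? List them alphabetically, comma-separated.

Ben, Dee, Fay, Gus

Round 1 — Dee, Fay adopt the app (initial).
Round 2 — checking thresholds:
  Ben: 2 of 3 neighbours ≥ 2, adopts the app.
  Nia: 2 of 4 neighbours < 3, holds.
Round 3 — checking thresholds:
  Gus: 1 of 2 neighbours ≥ 1, adopts the app.
  Nia: 2 of 4 neighbours < 3, holds.
Round 4 — no new adoptions; cascade stops.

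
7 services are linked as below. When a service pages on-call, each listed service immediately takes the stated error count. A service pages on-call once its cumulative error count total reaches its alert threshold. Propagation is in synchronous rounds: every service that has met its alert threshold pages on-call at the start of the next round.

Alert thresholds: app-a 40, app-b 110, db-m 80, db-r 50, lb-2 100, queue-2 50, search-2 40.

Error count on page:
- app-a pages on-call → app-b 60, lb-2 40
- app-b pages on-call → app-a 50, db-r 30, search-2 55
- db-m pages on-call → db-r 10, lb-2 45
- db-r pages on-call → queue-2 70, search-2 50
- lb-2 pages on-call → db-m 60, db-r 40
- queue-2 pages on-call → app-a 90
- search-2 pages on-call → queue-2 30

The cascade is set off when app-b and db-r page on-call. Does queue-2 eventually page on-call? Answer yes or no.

Round 1 — app-b, db-r page on-call (initial).
  app-a: +50 → 50 ≥ 40
  queue-2: +70 → 70 ≥ 50
  search-2: +55+50 → 105 ≥ 40
Round 2 — app-a, queue-2, search-2 page on-call.
  lb-2: +40 → 40 < 100
No further pages.

yes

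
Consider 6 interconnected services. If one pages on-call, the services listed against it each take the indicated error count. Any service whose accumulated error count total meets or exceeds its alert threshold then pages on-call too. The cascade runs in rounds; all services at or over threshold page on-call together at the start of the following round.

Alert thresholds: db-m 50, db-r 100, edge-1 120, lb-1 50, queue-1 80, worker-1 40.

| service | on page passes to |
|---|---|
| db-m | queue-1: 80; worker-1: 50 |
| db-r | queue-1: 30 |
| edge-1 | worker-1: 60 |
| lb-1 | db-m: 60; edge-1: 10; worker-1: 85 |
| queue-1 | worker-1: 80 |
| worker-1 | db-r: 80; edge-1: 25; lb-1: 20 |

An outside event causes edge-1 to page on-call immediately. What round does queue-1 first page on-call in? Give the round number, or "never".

Round 1 — edge-1 pages on-call (initial).
  worker-1: +60 → 60 ≥ 40
Round 2 — worker-1 pages on-call.
  db-r: +80 → 80 < 100
  lb-1: +20 → 20 < 50
No further pages.

never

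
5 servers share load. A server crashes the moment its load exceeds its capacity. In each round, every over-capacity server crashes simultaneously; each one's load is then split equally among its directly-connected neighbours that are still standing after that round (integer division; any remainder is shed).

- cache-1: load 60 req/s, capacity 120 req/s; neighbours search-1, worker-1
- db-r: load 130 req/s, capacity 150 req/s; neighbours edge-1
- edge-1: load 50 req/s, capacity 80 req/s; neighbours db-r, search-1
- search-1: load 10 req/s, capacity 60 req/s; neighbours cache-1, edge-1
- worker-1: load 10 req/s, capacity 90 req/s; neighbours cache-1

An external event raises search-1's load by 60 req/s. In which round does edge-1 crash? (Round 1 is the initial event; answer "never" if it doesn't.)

2

Round 1 — search-1 at 70 > 60. search-1 crashes.
  search-1 sheds 70 req/s to cache-1, edge-1: 35 each.
    cache-1: 60+35 = 95 ≤ 120
    edge-1: 50+35 = 85 > 80
Round 2 — edge-1 crashes.
  edge-1 sheds 85 req/s to db-r: 85 each.
    db-r: 130+85 = 215 > 150
Round 3 — db-r crashes.
  db-r sheds 215 req/s: no online neighbours, lost.
No further crashes.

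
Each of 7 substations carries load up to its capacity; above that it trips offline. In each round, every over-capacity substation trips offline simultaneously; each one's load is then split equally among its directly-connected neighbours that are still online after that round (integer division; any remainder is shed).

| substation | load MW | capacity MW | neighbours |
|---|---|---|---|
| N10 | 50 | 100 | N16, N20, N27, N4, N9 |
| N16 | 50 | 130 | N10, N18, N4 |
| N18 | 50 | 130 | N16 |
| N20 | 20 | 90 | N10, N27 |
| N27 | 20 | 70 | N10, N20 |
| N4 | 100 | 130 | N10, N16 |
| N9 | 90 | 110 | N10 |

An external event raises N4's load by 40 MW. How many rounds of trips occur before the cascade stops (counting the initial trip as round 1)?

4

Round 1 — N4 at 140 > 130. N4 trips offline.
  N4 sheds 140 MW to N10, N16: 70 each.
    N10: 50+70 = 120 > 100
    N16: 50+70 = 120 ≤ 130
Round 2 — N10 trips offline.
  N10 sheds 120 MW to N16, N20, N27, N9: 30 each.
    N16: 120+30 = 150 > 130
    N20: 20+30 = 50 ≤ 90
    N27: 20+30 = 50 ≤ 70
    N9: 90+30 = 120 > 110
Round 3 — N16, N9 trip offline.
  N16 sheds 150 MW to N18: 150 each.
    N18: 50+150 = 200 > 130
  N9 sheds 120 MW: no online neighbours, lost.
Round 4 — N18 trips offline.
  N18 sheds 200 MW: no online neighbours, lost.
No further trips.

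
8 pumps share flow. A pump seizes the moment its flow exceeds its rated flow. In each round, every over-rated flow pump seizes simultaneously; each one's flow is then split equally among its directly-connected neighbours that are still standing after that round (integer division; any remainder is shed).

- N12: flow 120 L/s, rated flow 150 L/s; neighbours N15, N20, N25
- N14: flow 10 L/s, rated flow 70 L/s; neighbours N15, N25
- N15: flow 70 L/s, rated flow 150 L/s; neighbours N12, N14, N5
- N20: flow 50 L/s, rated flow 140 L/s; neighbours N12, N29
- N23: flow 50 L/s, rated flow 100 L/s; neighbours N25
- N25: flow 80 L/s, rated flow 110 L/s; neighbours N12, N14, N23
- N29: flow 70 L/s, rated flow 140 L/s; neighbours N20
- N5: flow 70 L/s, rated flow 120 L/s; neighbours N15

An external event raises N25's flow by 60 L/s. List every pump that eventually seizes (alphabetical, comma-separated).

N12, N14, N15, N25, N5

Round 1 — N25 at 140 > 110. N25 seizes.
  N25 sheds 140 L/s to N12, N14, N23: 46 each (2 lost).
    N12: 120+46 = 166 > 150
    N14: 10+46 = 56 ≤ 70
    N23: 50+46 = 96 ≤ 100
Round 2 — N12 seizes.
  N12 sheds 166 L/s to N15, N20: 83 each.
    N15: 70+83 = 153 > 150
    N20: 50+83 = 133 ≤ 140
Round 3 — N15 seizes.
  N15 sheds 153 L/s to N14, N5: 76 each (1 lost).
    N14: 56+76 = 132 > 70
    N5: 70+76 = 146 > 120
Round 4 — N14, N5 seize.
  N14 sheds 132 L/s: no online neighbours, lost.
  N5 sheds 146 L/s: no online neighbours, lost.
No further seizures.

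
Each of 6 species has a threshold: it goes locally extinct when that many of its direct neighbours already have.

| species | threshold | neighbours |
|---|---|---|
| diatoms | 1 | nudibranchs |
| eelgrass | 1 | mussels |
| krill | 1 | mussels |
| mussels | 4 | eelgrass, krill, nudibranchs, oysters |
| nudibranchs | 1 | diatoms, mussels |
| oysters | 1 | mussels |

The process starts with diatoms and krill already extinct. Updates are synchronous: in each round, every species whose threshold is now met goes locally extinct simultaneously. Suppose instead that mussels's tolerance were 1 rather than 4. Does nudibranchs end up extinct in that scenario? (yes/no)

With mussels's tolerance at 1:
Round 1 — diatoms, krill go locally extinct (initial).
Round 2 — checking thresholds:
  mussels: 1 of 4 neighbours ≥ 1, goes locally extinct.
  nudibranchs: 1 of 2 neighbours ≥ 1, goes locally extinct.
Round 3 — checking thresholds:
  eelgrass: 1 of 1 neighbours ≥ 1, goes locally extinct.
  oysters: 1 of 1 neighbours ≥ 1, goes locally extinct.
Round 4 — no new extinctions; cascade stops.

yes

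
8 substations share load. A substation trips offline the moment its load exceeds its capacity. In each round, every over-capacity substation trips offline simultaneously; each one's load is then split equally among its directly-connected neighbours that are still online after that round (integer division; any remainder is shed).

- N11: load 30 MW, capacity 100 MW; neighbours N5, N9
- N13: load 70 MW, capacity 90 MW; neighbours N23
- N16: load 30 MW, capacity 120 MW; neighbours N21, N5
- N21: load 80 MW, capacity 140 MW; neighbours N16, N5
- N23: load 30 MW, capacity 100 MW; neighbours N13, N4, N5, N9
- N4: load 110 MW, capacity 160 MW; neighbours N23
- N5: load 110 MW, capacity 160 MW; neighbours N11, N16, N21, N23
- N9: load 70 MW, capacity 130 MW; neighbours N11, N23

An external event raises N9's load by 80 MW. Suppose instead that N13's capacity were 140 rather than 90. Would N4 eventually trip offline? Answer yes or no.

With N13's capacity at 140:
Round 1 — N9 at 150 > 130. N9 trips offline.
  N9 sheds 150 MW to N11, N23: 75 each.
    N11: 30+75 = 105 > 100
    N23: 30+75 = 105 > 100
Round 2 — N11, N23 trip offline.
  N11 sheds 105 MW to N5: 105 each.
    N5: 110+105 = 215 > 160
  N23 sheds 105 MW to N13, N4, N5: 35 each.
    N13: 70+35 = 105 ≤ 140
    N4: 110+35 = 145 ≤ 160
    N5: 215+35 = 250 > 160
Round 3 — N5 trips offline.
  N5 sheds 250 MW to N16, N21: 125 each.
    N16: 30+125 = 155 > 120
    N21: 80+125 = 205 > 140
Round 4 — N16, N21 trip offline.
  N16 sheds 155 MW: no online neighbours, lost.
  N21 sheds 205 MW: no online neighbours, lost.
No further trips.

no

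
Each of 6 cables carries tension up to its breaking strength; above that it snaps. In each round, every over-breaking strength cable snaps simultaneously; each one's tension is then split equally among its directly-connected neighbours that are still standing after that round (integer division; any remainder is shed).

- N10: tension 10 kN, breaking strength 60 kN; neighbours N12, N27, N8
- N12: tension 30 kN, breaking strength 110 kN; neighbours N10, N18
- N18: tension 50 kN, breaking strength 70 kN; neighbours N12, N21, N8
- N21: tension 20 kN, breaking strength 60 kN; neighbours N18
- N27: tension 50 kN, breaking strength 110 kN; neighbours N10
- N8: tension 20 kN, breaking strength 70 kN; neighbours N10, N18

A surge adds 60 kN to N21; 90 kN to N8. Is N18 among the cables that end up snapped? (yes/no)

yes

Round 1 — N21 at 80 > 60; N8 at 110 > 70. N21, N8 snap.
  N21 sheds 80 kN to N18: 80 each.
    N18: 50+80 = 130 > 70
  N8 sheds 110 kN to N10, N18: 55 each.
    N10: 10+55 = 65 > 60
    N18: 130+55 = 185 > 70
Round 2 — N10, N18 snap.
  N10 sheds 65 kN to N12, N27: 32 each (1 lost).
    N12: 30+32 = 62 ≤ 110
    N27: 50+32 = 82 ≤ 110
  N18 sheds 185 kN to N12: 185 each.
    N12: 62+185 = 247 > 110
Round 3 — N12 snaps.
  N12 sheds 247 kN: no online neighbours, lost.
No further breaks.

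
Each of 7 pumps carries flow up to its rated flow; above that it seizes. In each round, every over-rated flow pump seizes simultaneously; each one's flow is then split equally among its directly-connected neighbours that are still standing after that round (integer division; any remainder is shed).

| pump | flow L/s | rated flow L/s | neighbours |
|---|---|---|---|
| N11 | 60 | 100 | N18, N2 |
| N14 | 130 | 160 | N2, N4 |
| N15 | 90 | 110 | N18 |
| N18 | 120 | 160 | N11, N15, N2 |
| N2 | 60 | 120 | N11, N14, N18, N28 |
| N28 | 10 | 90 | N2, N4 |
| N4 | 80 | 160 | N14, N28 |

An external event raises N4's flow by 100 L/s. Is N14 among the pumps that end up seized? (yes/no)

Round 1 — N4 at 180 > 160. N4 seizes.
  N4 sheds 180 L/s to N14, N28: 90 each.
    N14: 130+90 = 220 > 160
    N28: 10+90 = 100 > 90
Round 2 — N14, N28 seize.
  N14 sheds 220 L/s to N2: 220 each.
    N2: 60+220 = 280 > 120
  N28 sheds 100 L/s to N2: 100 each.
    N2: 280+100 = 380 > 120
Round 3 — N2 seizes.
  N2 sheds 380 L/s to N11, N18: 190 each.
    N11: 60+190 = 250 > 100
    N18: 120+190 = 310 > 160
Round 4 — N11, N18 seize.
  N11 sheds 250 L/s: no online neighbours, lost.
  N18 sheds 310 L/s to N15: 310 each.
    N15: 90+310 = 400 > 110
Round 5 — N15 seizes.
  N15 sheds 400 L/s: no online neighbours, lost.
No further seizures.

yes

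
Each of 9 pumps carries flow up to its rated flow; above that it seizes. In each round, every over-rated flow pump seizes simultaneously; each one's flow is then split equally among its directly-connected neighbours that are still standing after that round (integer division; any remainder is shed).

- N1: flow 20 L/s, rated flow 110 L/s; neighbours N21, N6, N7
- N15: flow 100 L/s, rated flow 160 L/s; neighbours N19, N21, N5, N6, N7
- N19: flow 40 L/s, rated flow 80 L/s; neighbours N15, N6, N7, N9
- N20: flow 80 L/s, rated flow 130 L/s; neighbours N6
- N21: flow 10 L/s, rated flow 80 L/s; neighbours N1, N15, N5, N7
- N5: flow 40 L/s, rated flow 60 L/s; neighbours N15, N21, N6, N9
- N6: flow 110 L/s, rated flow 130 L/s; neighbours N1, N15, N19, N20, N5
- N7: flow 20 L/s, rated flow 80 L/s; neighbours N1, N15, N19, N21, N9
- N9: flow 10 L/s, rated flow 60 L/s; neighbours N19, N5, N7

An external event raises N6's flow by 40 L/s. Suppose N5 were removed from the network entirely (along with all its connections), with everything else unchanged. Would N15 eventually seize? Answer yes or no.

no

With N5 removed:
Round 1 — N6 at 150 > 130. N6 seizes.
  N6 sheds 150 L/s to N1, N15, N19, N20: 37 each (2 lost).
    N1: 20+37 = 57 ≤ 110
    N15: 100+37 = 137 ≤ 160
    N19: 40+37 = 77 ≤ 80
    N20: 80+37 = 117 ≤ 130
No further seizures.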